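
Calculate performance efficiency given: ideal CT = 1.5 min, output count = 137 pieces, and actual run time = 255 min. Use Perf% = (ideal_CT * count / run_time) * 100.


Formula: Performance = (Ideal CT * Total Count) / Run Time * 100
Ideal output time = 1.5 * 137 = 205.5 min
Performance = 205.5 / 255 * 100 = 80.6%

80.6%


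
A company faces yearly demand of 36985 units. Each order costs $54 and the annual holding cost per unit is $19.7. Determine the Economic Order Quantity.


Formula: EOQ = sqrt(2 * D * S / H)
Numerator: 2 * 36985 * 54 = 3994380
2DS/H = 3994380 / 19.7 = 202760.4
EOQ = sqrt(202760.4) = 450.3 units

450.3 units


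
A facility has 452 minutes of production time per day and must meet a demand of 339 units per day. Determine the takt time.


Formula: Takt Time = Available Production Time / Customer Demand
Takt = 452 min/day / 339 units/day
Takt = 1.33 min/unit

1.33 min/unit


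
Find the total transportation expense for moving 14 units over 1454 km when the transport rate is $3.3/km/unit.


TC = dist * cost * units = 1454 * 3.3 * 14 = $67174.80

$67174.80


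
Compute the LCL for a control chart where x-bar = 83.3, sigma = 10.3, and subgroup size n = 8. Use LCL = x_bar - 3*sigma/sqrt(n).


LCL = 83.3 - 3 * 10.3 / sqrt(8)

72.38


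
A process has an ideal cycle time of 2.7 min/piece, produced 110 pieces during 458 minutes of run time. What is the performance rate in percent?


Formula: Performance = (Ideal CT * Total Count) / Run Time * 100
Ideal output time = 2.7 * 110 = 297.0 min
Performance = 297.0 / 458 * 100 = 64.8%

64.8%


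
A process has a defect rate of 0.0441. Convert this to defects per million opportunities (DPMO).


DPMO = defect_rate * 1000000 = 0.0441 * 1000000

44100


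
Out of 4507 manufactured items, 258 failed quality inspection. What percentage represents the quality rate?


Formula: Quality Rate = Good Pieces / Total Pieces * 100
Good pieces = 4507 - 258 = 4249
QR = 4249 / 4507 * 100 = 94.3%

94.3%


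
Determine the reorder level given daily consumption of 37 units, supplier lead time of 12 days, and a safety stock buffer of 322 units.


Formula: ROP = (Daily Demand * Lead Time) + Safety Stock
Demand during lead time = 37 * 12 = 444 units
ROP = 444 + 322 = 766 units

766 units


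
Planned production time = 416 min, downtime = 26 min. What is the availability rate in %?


Formula: Availability = (Planned Time - Downtime) / Planned Time * 100
Uptime = 416 - 26 = 390 min
Availability = 390 / 416 * 100 = 93.8%

93.8%


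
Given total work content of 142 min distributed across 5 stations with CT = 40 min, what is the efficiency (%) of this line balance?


Formula: Efficiency = Sum of Task Times / (N_stations * CT) * 100
Total station capacity = 5 stations * 40 min = 200 min
Efficiency = 142 / 200 * 100 = 71.0%

71.0%


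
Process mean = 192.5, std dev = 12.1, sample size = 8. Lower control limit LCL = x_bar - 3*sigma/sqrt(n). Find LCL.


LCL = 192.5 - 3 * 12.1 / sqrt(8)

179.67


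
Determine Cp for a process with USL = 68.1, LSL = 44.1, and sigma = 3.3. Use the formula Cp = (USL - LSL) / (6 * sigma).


Cp = (68.1 - 44.1) / (6 * 3.3)

1.21


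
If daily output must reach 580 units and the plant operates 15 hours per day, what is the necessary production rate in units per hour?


Formula: Production Rate = Daily Demand / Available Hours
Rate = 580 units/day / 15 hours/day
Rate = 38.7 units/hour

38.7 units/hour


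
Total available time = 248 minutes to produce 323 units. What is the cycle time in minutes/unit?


Formula: CT = Available Time / Number of Units
CT = 248 min / 323 units
CT = 0.77 min/unit

0.77 min/unit


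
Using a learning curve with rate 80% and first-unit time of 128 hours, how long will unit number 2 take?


Formula: T_n = T_1 * (learning_rate)^(log2(n)) where learning_rate = rate/100
Doublings = log2(2) = 1
T_n = 128 * 0.8^1
T_n = 128 * 0.8 = 102.4 hours

102.4 hours


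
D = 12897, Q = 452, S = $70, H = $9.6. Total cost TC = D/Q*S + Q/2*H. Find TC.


TC = 12897/452 * 70 + 452/2 * 9.6

$4166.92


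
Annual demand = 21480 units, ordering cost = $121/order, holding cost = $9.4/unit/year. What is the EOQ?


Formula: EOQ = sqrt(2 * D * S / H)
Numerator: 2 * 21480 * 121 = 5198160
2DS/H = 5198160 / 9.4 = 552995.7
EOQ = sqrt(552995.7) = 743.6 units

743.6 units


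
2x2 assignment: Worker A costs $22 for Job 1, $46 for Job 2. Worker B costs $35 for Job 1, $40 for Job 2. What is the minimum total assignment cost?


Option 1: A->1 + B->2 = $22 + $40 = $62
Option 2: A->2 + B->1 = $46 + $35 = $81
Min cost = min($62, $81) = $62

$62


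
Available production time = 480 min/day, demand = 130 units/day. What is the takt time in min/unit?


Formula: Takt Time = Available Production Time / Customer Demand
Takt = 480 min/day / 130 units/day
Takt = 3.69 min/unit

3.69 min/unit


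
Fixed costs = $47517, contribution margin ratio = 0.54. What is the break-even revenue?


Formula: BER = Fixed Costs / Contribution Margin Ratio
BER = $47517 / 0.54
BER = $87994.44 (to the nearest cent)

$87994.44


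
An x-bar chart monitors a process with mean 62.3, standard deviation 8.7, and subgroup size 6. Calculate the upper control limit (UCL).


UCL = 62.3 + 3 * 8.7 / sqrt(6)

72.96


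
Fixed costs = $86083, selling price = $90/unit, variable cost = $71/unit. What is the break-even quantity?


Formula: BEQ = Fixed Costs / (Price - Variable Cost)
Contribution margin = $90 - $71 = $19/unit
BEQ = ceil($86083 / $19/unit) = ceil(4530.68) = 4531 units

4531 units


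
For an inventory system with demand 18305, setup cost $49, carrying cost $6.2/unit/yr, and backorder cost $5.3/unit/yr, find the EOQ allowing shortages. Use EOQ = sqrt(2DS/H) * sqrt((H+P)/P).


Formula: EOQ* = sqrt(2DS/H) * sqrt((H+P)/P)
Base EOQ = sqrt(2*18305*49/6.2) = 537.9 units
Correction = sqrt((6.2+5.3)/5.3) = 1.47303
EOQ* = 537.9 * 1.47303 = 792.3 units

792.3 units


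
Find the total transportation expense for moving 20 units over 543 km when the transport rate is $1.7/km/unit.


TC = dist * cost * units = 543 * 1.7 * 20 = $18462.00

$18462.00


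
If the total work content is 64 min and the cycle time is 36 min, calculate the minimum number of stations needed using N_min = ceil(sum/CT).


Formula: N_min = ceil(Sum of Task Times / Cycle Time)
N_min = ceil(64 min / 36 min) = ceil(1.7778)
N_min = 2 stations

2


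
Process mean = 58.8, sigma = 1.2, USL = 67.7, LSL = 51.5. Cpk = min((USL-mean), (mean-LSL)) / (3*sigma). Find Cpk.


Cpu = (67.7 - 58.8) / (3 * 1.2) = 2.47
Cpl = (58.8 - 51.5) / (3 * 1.2) = 2.03
Cpk = min(2.47, 2.03) = 2.03

2.03


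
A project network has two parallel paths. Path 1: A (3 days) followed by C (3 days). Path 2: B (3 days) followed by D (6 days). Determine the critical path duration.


Path 1 = 3 + 3 = 6 days
Path 2 = 3 + 6 = 9 days
Duration = max(6, 9) = 9 days

9 days


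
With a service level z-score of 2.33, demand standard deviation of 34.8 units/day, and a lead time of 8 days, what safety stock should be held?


Formula: SS = z * sigma_d * sqrt(LT)
sqrt(LT) = sqrt(8) = 2.8284
SS = 2.33 * 34.8 * 2.8284
SS = 229.3 units

229.3 units


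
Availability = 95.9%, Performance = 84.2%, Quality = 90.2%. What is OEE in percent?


Formula: OEE = Availability * Performance * Quality / 10000
A * P = 95.9% * 84.2% / 100 = 80.75%
OEE = 80.75% * 90.2% / 100 = 72.8%

72.8%


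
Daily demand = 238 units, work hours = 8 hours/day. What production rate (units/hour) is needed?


Formula: Production Rate = Daily Demand / Available Hours
Rate = 238 units/day / 8 hours/day
Rate = 29.8 units/hour

29.8 units/hour


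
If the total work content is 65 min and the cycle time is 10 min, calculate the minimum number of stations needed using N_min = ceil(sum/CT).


Formula: N_min = ceil(Sum of Task Times / Cycle Time)
N_min = ceil(65 min / 10 min) = ceil(6.5)
N_min = 7 stations

7


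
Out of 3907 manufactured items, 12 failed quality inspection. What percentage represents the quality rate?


Formula: Quality Rate = Good Pieces / Total Pieces * 100
Good pieces = 3907 - 12 = 3895
QR = 3895 / 3907 * 100 = 99.7%

99.7%


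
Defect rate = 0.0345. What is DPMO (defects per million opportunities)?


DPMO = defect_rate * 1000000 = 0.0345 * 1000000

34500


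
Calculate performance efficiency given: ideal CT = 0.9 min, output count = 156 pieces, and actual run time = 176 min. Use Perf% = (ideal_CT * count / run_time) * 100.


Formula: Performance = (Ideal CT * Total Count) / Run Time * 100
Ideal output time = 0.9 * 156 = 140.4 min
Performance = 140.4 / 176 * 100 = 79.8%

79.8%


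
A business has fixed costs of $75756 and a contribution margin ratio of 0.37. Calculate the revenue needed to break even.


Formula: BER = Fixed Costs / Contribution Margin Ratio
BER = $75756 / 0.37
BER = $204745.95 (to the nearest cent)

$204745.95


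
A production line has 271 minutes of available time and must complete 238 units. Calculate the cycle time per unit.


Formula: CT = Available Time / Number of Units
CT = 271 min / 238 units
CT = 1.14 min/unit

1.14 min/unit


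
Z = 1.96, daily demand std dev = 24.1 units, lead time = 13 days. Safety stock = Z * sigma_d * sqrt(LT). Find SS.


Formula: SS = z * sigma_d * sqrt(LT)
sqrt(LT) = sqrt(13) = 3.6056
SS = 1.96 * 24.1 * 3.6056
SS = 170.3 units

170.3 units


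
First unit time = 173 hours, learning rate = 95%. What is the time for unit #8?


Formula: T_n = T_1 * (learning_rate)^(log2(n)) where learning_rate = rate/100
Doublings = log2(8) = 3
T_n = 173 * 0.95^3
T_n = 173 * 0.8574 = 148.3 hours

148.3 hours


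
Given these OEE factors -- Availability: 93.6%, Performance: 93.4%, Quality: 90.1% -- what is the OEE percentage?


Formula: OEE = Availability * Performance * Quality / 10000
A * P = 93.6% * 93.4% / 100 = 87.42%
OEE = 87.42% * 90.1% / 100 = 78.8%

78.8%


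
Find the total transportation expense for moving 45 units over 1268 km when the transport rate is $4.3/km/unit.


TC = dist * cost * units = 1268 * 4.3 * 45 = $245358.00

$245358.00


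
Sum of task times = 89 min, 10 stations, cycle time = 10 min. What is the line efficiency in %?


Formula: Efficiency = Sum of Task Times / (N_stations * CT) * 100
Total station capacity = 10 stations * 10 min = 100 min
Efficiency = 89 / 100 * 100 = 89.0%

89.0%


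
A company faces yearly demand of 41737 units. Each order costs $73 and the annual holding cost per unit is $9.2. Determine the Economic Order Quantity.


Formula: EOQ = sqrt(2 * D * S / H)
Numerator: 2 * 41737 * 73 = 6093602
2DS/H = 6093602 / 9.2 = 662348.0
EOQ = sqrt(662348.0) = 813.8 units

813.8 units


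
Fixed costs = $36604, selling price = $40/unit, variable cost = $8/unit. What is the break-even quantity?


Formula: BEQ = Fixed Costs / (Price - Variable Cost)
Contribution margin = $40 - $8 = $32/unit
BEQ = ceil($36604 / $32/unit) = ceil(1143.88) = 1144 units

1144 units


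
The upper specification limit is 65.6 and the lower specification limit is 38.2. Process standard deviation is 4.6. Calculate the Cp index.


Cp = (65.6 - 38.2) / (6 * 4.6)

0.99


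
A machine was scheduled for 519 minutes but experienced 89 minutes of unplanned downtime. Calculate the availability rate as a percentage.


Formula: Availability = (Planned Time - Downtime) / Planned Time * 100
Uptime = 519 - 89 = 430 min
Availability = 430 / 519 * 100 = 82.9%

82.9%


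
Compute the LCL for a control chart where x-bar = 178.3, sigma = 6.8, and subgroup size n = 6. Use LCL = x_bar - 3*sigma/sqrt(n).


LCL = 178.3 - 3 * 6.8 / sqrt(6)

169.97


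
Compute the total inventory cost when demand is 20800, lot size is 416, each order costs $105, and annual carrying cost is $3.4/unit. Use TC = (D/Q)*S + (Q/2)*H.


TC = 20800/416 * 105 + 416/2 * 3.4

$5957.20


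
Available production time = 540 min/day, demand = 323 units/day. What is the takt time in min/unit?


Formula: Takt Time = Available Production Time / Customer Demand
Takt = 540 min/day / 323 units/day
Takt = 1.67 min/unit

1.67 min/unit


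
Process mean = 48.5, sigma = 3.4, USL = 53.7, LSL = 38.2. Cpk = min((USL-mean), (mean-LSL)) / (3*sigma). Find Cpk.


Cpu = (53.7 - 48.5) / (3 * 3.4) = 0.51
Cpl = (48.5 - 38.2) / (3 * 3.4) = 1.01
Cpk = min(0.51, 1.01) = 0.51

0.51


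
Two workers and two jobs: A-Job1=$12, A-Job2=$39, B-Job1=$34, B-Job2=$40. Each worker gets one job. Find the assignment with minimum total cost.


Option 1: A->1 + B->2 = $12 + $40 = $52
Option 2: A->2 + B->1 = $39 + $34 = $73
Min cost = min($52, $73) = $52

$52


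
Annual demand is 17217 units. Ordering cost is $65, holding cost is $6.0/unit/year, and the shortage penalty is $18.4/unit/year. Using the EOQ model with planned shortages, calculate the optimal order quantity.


Formula: EOQ* = sqrt(2DS/H) * sqrt((H+P)/P)
Base EOQ = sqrt(2*17217*65/6.0) = 610.77 units
Correction = sqrt((6.0+18.4)/18.4) = 1.15156
EOQ* = 610.77 * 1.15156 = 703.3 units

703.3 units


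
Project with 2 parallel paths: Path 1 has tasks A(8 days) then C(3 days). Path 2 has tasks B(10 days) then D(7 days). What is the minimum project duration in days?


Path 1 = 8 + 3 = 11 days
Path 2 = 10 + 7 = 17 days
Duration = max(11, 17) = 17 days

17 days


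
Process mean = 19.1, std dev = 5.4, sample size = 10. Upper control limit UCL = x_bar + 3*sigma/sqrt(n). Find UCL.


UCL = 19.1 + 3 * 5.4 / sqrt(10)

24.22


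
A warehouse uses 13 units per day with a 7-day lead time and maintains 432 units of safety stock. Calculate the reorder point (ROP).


Formula: ROP = (Daily Demand * Lead Time) + Safety Stock
Demand during lead time = 13 * 7 = 91 units
ROP = 91 + 432 = 523 units

523 units


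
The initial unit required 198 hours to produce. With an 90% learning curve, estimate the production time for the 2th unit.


Formula: T_n = T_1 * (learning_rate)^(log2(n)) where learning_rate = rate/100
Doublings = log2(2) = 1
T_n = 198 * 0.9^1
T_n = 198 * 0.9 = 178.2 hours

178.2 hours


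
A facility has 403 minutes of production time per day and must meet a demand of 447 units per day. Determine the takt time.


Formula: Takt Time = Available Production Time / Customer Demand
Takt = 403 min/day / 447 units/day
Takt = 0.9 min/unit

0.9 min/unit


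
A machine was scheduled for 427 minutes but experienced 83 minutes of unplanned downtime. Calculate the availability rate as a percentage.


Formula: Availability = (Planned Time - Downtime) / Planned Time * 100
Uptime = 427 - 83 = 344 min
Availability = 344 / 427 * 100 = 80.6%

80.6%


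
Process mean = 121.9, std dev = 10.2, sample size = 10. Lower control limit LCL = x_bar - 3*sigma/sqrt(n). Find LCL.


LCL = 121.9 - 3 * 10.2 / sqrt(10)

112.22


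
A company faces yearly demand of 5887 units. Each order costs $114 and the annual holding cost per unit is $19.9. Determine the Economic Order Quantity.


Formula: EOQ = sqrt(2 * D * S / H)
Numerator: 2 * 5887 * 114 = 1342236
2DS/H = 1342236 / 19.9 = 67449.0
EOQ = sqrt(67449.0) = 259.7 units

259.7 units


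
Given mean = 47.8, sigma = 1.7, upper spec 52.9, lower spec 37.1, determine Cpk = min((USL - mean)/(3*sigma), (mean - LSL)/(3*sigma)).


Cpu = (52.9 - 47.8) / (3 * 1.7) = 1.0
Cpl = (47.8 - 37.1) / (3 * 1.7) = 2.1
Cpk = min(1.0, 2.1) = 1.0

1.0


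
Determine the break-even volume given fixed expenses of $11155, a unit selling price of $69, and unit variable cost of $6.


Formula: BEQ = Fixed Costs / (Price - Variable Cost)
Contribution margin = $69 - $6 = $63/unit
BEQ = ceil($11155 / $63/unit) = ceil(177.06) = 178 units

178 units


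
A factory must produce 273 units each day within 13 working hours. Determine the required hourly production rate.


Formula: Production Rate = Daily Demand / Available Hours
Rate = 273 units/day / 13 hours/day
Rate = 21.0 units/hour

21.0 units/hour


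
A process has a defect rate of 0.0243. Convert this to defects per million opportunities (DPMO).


DPMO = defect_rate * 1000000 = 0.0243 * 1000000

24300


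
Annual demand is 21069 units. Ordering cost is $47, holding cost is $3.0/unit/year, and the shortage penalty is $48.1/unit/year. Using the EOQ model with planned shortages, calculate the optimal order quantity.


Formula: EOQ* = sqrt(2DS/H) * sqrt((H+P)/P)
Base EOQ = sqrt(2*21069*47/3.0) = 812.5 units
Correction = sqrt((3.0+48.1)/48.1) = 1.03071
EOQ* = 812.5 * 1.03071 = 837.5 units

837.5 units


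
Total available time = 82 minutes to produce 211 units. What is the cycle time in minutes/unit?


Formula: CT = Available Time / Number of Units
CT = 82 min / 211 units
CT = 0.39 min/unit

0.39 min/unit


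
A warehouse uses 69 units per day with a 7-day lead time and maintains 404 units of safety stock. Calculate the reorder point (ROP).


Formula: ROP = (Daily Demand * Lead Time) + Safety Stock
Demand during lead time = 69 * 7 = 483 units
ROP = 483 + 404 = 887 units

887 units


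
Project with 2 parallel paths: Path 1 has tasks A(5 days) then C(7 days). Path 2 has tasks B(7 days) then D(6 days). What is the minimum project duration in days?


Path 1 = 5 + 7 = 12 days
Path 2 = 7 + 6 = 13 days
Duration = max(12, 13) = 13 days

13 days


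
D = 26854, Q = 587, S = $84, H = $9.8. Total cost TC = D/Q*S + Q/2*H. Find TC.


TC = 26854/587 * 84 + 587/2 * 9.8

$6719.12


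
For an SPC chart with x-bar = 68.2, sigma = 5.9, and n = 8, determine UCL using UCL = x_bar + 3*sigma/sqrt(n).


UCL = 68.2 + 3 * 5.9 / sqrt(8)

74.46


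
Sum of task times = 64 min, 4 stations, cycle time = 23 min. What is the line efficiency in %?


Formula: Efficiency = Sum of Task Times / (N_stations * CT) * 100
Total station capacity = 4 stations * 23 min = 92 min
Efficiency = 64 / 92 * 100 = 69.6%

69.6%


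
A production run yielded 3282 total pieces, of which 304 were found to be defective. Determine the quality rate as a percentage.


Formula: Quality Rate = Good Pieces / Total Pieces * 100
Good pieces = 3282 - 304 = 2978
QR = 2978 / 3282 * 100 = 90.7%

90.7%


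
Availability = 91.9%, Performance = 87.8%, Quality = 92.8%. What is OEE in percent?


Formula: OEE = Availability * Performance * Quality / 10000
A * P = 91.9% * 87.8% / 100 = 80.69%
OEE = 80.69% * 92.8% / 100 = 74.9%

74.9%


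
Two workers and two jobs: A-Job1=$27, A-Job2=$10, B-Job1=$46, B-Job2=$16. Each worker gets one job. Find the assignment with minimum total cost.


Option 1: A->1 + B->2 = $27 + $16 = $43
Option 2: A->2 + B->1 = $10 + $46 = $56
Min cost = min($43, $56) = $43

$43


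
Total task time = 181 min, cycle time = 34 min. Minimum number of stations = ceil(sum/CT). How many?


Formula: N_min = ceil(Sum of Task Times / Cycle Time)
N_min = ceil(181 min / 34 min) = ceil(5.3235)
N_min = 6 stations

6


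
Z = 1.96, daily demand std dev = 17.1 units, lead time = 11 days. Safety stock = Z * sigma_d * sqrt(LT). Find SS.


Formula: SS = z * sigma_d * sqrt(LT)
sqrt(LT) = sqrt(11) = 3.3166
SS = 1.96 * 17.1 * 3.3166
SS = 111.2 units

111.2 units


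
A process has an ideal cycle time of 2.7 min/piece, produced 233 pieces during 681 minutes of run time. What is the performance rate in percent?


Formula: Performance = (Ideal CT * Total Count) / Run Time * 100
Ideal output time = 2.7 * 233 = 629.1 min
Performance = 629.1 / 681 * 100 = 92.4%

92.4%


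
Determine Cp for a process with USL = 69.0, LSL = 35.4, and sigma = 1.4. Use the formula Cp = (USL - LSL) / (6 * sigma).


Cp = (69.0 - 35.4) / (6 * 1.4)

4.0


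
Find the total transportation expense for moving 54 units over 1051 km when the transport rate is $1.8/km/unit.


TC = dist * cost * units = 1051 * 1.8 * 54 = $102157.20

$102157.20


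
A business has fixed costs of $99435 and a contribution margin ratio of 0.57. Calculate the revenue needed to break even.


Formula: BER = Fixed Costs / Contribution Margin Ratio
BER = $99435 / 0.57
BER = $174447.37 (to the nearest cent)

$174447.37


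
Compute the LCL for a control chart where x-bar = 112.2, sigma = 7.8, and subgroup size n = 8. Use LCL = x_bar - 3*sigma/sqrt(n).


LCL = 112.2 - 3 * 7.8 / sqrt(8)

103.93


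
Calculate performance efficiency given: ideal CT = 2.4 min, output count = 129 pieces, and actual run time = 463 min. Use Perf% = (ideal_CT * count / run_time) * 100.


Formula: Performance = (Ideal CT * Total Count) / Run Time * 100
Ideal output time = 2.4 * 129 = 309.6 min
Performance = 309.6 / 463 * 100 = 66.9%

66.9%


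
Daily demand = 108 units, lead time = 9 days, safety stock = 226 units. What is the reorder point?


Formula: ROP = (Daily Demand * Lead Time) + Safety Stock
Demand during lead time = 108 * 9 = 972 units
ROP = 972 + 226 = 1198 units

1198 units


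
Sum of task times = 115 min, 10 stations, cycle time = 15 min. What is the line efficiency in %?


Formula: Efficiency = Sum of Task Times / (N_stations * CT) * 100
Total station capacity = 10 stations * 15 min = 150 min
Efficiency = 115 / 150 * 100 = 76.7%

76.7%


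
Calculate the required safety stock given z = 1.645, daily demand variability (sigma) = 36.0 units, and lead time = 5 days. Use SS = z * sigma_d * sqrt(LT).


Formula: SS = z * sigma_d * sqrt(LT)
sqrt(LT) = sqrt(5) = 2.2361
SS = 1.645 * 36.0 * 2.2361
SS = 132.4 units

132.4 units


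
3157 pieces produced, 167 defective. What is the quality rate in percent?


Formula: Quality Rate = Good Pieces / Total Pieces * 100
Good pieces = 3157 - 167 = 2990
QR = 2990 / 3157 * 100 = 94.7%

94.7%


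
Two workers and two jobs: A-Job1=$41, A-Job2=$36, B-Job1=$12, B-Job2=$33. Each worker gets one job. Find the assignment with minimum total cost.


Option 1: A->1 + B->2 = $41 + $33 = $74
Option 2: A->2 + B->1 = $36 + $12 = $48
Min cost = min($74, $48) = $48

$48


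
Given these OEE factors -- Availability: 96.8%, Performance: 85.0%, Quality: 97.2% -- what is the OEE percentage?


Formula: OEE = Availability * Performance * Quality / 10000
A * P = 96.8% * 85.0% / 100 = 82.28%
OEE = 82.28% * 97.2% / 100 = 80.0%

80.0%


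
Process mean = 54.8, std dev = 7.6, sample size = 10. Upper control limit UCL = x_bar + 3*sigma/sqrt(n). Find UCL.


UCL = 54.8 + 3 * 7.6 / sqrt(10)

62.01


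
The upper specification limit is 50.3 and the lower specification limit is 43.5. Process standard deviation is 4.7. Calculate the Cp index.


Cp = (50.3 - 43.5) / (6 * 4.7)

0.24


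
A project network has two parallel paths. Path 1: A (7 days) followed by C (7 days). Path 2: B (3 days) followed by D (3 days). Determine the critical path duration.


Path 1 = 7 + 7 = 14 days
Path 2 = 3 + 3 = 6 days
Duration = max(14, 6) = 14 days

14 days


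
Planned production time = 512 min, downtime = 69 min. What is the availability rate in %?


Formula: Availability = (Planned Time - Downtime) / Planned Time * 100
Uptime = 512 - 69 = 443 min
Availability = 443 / 512 * 100 = 86.5%

86.5%


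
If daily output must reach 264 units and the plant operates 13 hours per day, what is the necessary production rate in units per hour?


Formula: Production Rate = Daily Demand / Available Hours
Rate = 264 units/day / 13 hours/day
Rate = 20.3 units/hour

20.3 units/hour


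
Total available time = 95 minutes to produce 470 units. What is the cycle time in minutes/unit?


Formula: CT = Available Time / Number of Units
CT = 95 min / 470 units
CT = 0.2 min/unit

0.2 min/unit


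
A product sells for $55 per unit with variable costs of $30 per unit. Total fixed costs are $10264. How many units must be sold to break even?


Formula: BEQ = Fixed Costs / (Price - Variable Cost)
Contribution margin = $55 - $30 = $25/unit
BEQ = ceil($10264 / $25/unit) = ceil(410.56) = 411 units

411 units


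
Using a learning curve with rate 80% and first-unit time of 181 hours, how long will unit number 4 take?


Formula: T_n = T_1 * (learning_rate)^(log2(n)) where learning_rate = rate/100
Doublings = log2(4) = 2
T_n = 181 * 0.8^2
T_n = 181 * 0.64 = 115.8 hours

115.8 hours


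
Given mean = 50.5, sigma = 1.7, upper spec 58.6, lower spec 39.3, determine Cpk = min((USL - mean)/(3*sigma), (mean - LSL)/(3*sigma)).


Cpu = (58.6 - 50.5) / (3 * 1.7) = 1.59
Cpl = (50.5 - 39.3) / (3 * 1.7) = 2.2
Cpk = min(1.59, 2.2) = 1.59

1.59


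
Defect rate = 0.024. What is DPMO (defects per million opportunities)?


DPMO = defect_rate * 1000000 = 0.024 * 1000000

24000


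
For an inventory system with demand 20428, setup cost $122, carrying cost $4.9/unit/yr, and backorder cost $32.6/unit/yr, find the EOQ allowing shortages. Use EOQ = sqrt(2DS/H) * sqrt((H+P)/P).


Formula: EOQ* = sqrt(2DS/H) * sqrt((H+P)/P)
Base EOQ = sqrt(2*20428*122/4.9) = 1008.58 units
Correction = sqrt((4.9+32.6)/32.6) = 1.07252
EOQ* = 1008.58 * 1.07252 = 1081.7 units

1081.7 units


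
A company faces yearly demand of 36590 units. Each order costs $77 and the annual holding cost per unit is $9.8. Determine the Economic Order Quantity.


Formula: EOQ = sqrt(2 * D * S / H)
Numerator: 2 * 36590 * 77 = 5634860
2DS/H = 5634860 / 9.8 = 574985.7
EOQ = sqrt(574985.7) = 758.3 units

758.3 units


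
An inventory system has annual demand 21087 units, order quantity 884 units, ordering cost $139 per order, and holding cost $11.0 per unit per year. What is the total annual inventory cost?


TC = 21087/884 * 139 + 884/2 * 11.0

$8177.72


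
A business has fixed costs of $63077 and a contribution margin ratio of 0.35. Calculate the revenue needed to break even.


Formula: BER = Fixed Costs / Contribution Margin Ratio
BER = $63077 / 0.35
BER = $180220.00 (to the nearest cent)

$180220.00


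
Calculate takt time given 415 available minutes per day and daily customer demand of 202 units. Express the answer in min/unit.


Formula: Takt Time = Available Production Time / Customer Demand
Takt = 415 min/day / 202 units/day
Takt = 2.05 min/unit

2.05 min/unit


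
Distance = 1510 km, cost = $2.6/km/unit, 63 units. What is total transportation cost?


TC = dist * cost * units = 1510 * 2.6 * 63 = $247338.00

$247338.00


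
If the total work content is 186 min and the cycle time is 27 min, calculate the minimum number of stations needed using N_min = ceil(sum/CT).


Formula: N_min = ceil(Sum of Task Times / Cycle Time)
N_min = ceil(186 min / 27 min) = ceil(6.8889)
N_min = 7 stations

7


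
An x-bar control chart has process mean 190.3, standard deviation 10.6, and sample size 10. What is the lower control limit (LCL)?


LCL = 190.3 - 3 * 10.6 / sqrt(10)

180.24


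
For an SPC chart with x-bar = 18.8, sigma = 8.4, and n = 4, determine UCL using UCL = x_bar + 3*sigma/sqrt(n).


UCL = 18.8 + 3 * 8.4 / sqrt(4)

31.4


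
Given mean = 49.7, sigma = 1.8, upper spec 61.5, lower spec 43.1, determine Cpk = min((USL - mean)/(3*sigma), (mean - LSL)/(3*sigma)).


Cpu = (61.5 - 49.7) / (3 * 1.8) = 2.19
Cpl = (49.7 - 43.1) / (3 * 1.8) = 1.22
Cpk = min(2.19, 1.22) = 1.22

1.22


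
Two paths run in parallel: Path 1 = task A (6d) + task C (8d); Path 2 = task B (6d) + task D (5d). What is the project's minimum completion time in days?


Path 1 = 6 + 8 = 14 days
Path 2 = 6 + 5 = 11 days
Duration = max(14, 11) = 14 days

14 days


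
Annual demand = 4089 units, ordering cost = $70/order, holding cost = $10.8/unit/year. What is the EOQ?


Formula: EOQ = sqrt(2 * D * S / H)
Numerator: 2 * 4089 * 70 = 572460
2DS/H = 572460 / 10.8 = 53005.6
EOQ = sqrt(53005.6) = 230.2 units

230.2 units


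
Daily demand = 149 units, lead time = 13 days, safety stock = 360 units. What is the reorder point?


Formula: ROP = (Daily Demand * Lead Time) + Safety Stock
Demand during lead time = 149 * 13 = 1937 units
ROP = 1937 + 360 = 2297 units

2297 units


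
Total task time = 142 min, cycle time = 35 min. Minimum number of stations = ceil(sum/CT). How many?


Formula: N_min = ceil(Sum of Task Times / Cycle Time)
N_min = ceil(142 min / 35 min) = ceil(4.0571)
N_min = 5 stations

5


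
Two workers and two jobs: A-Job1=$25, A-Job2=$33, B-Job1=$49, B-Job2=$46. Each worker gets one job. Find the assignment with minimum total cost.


Option 1: A->1 + B->2 = $25 + $46 = $71
Option 2: A->2 + B->1 = $33 + $49 = $82
Min cost = min($71, $82) = $71

$71


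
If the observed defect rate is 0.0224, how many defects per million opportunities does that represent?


DPMO = defect_rate * 1000000 = 0.0224 * 1000000

22400


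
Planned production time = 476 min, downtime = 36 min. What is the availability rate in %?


Formula: Availability = (Planned Time - Downtime) / Planned Time * 100
Uptime = 476 - 36 = 440 min
Availability = 440 / 476 * 100 = 92.4%

92.4%


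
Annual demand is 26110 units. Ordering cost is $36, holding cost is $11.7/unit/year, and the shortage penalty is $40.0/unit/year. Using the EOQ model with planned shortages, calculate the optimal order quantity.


Formula: EOQ* = sqrt(2DS/H) * sqrt((H+P)/P)
Base EOQ = sqrt(2*26110*36/11.7) = 400.85 units
Correction = sqrt((11.7+40.0)/40.0) = 1.13688
EOQ* = 400.85 * 1.13688 = 455.7 units

455.7 units


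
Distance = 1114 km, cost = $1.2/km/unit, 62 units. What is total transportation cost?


TC = dist * cost * units = 1114 * 1.2 * 62 = $82881.60

$82881.60


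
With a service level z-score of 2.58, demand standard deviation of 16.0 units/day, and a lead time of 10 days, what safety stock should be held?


Formula: SS = z * sigma_d * sqrt(LT)
sqrt(LT) = sqrt(10) = 3.1623
SS = 2.58 * 16.0 * 3.1623
SS = 130.5 units

130.5 units


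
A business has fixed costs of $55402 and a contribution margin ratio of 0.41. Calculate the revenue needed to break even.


Formula: BER = Fixed Costs / Contribution Margin Ratio
BER = $55402 / 0.41
BER = $135126.83 (to the nearest cent)

$135126.83


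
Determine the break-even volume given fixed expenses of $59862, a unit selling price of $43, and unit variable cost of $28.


Formula: BEQ = Fixed Costs / (Price - Variable Cost)
Contribution margin = $43 - $28 = $15/unit
BEQ = ceil($59862 / $15/unit) = ceil(3990.8) = 3991 units

3991 units


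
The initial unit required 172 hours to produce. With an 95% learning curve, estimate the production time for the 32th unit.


Formula: T_n = T_1 * (learning_rate)^(log2(n)) where learning_rate = rate/100
Doublings = log2(32) = 5
T_n = 172 * 0.95^5
T_n = 172 * 0.7738 = 133.1 hours

133.1 hours


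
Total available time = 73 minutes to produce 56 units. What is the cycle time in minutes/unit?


Formula: CT = Available Time / Number of Units
CT = 73 min / 56 units
CT = 1.3 min/unit

1.3 min/unit


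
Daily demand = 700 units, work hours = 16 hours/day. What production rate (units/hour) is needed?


Formula: Production Rate = Daily Demand / Available Hours
Rate = 700 units/day / 16 hours/day
Rate = 43.8 units/hour

43.8 units/hour


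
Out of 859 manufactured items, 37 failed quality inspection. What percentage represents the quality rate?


Formula: Quality Rate = Good Pieces / Total Pieces * 100
Good pieces = 859 - 37 = 822
QR = 822 / 859 * 100 = 95.7%

95.7%


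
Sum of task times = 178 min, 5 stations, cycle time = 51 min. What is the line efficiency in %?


Formula: Efficiency = Sum of Task Times / (N_stations * CT) * 100
Total station capacity = 5 stations * 51 min = 255 min
Efficiency = 178 / 255 * 100 = 69.8%

69.8%


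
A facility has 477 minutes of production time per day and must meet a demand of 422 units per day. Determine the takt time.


Formula: Takt Time = Available Production Time / Customer Demand
Takt = 477 min/day / 422 units/day
Takt = 1.13 min/unit

1.13 min/unit


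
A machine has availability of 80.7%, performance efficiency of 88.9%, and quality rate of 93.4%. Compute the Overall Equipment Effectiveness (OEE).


Formula: OEE = Availability * Performance * Quality / 10000
A * P = 80.7% * 88.9% / 100 = 71.74%
OEE = 71.74% * 93.4% / 100 = 67.0%

67.0%


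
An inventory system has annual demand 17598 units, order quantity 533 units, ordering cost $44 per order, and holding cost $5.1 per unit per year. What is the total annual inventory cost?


TC = 17598/533 * 44 + 533/2 * 5.1

$2811.89


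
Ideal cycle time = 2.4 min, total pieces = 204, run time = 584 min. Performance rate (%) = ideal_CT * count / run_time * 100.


Formula: Performance = (Ideal CT * Total Count) / Run Time * 100
Ideal output time = 2.4 * 204 = 489.6 min
Performance = 489.6 / 584 * 100 = 83.8%

83.8%


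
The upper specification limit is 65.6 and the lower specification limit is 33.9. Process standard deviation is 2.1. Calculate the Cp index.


Cp = (65.6 - 33.9) / (6 * 2.1)

2.52


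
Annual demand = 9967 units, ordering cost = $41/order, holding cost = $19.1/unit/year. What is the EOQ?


Formula: EOQ = sqrt(2 * D * S / H)
Numerator: 2 * 9967 * 41 = 817294
2DS/H = 817294 / 19.1 = 42790.3
EOQ = sqrt(42790.3) = 206.9 units

206.9 units


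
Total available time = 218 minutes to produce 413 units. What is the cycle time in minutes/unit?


Formula: CT = Available Time / Number of Units
CT = 218 min / 413 units
CT = 0.53 min/unit

0.53 min/unit


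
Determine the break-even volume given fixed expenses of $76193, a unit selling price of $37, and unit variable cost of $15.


Formula: BEQ = Fixed Costs / (Price - Variable Cost)
Contribution margin = $37 - $15 = $22/unit
BEQ = ceil($76193 / $22/unit) = ceil(3463.32) = 3464 units

3464 units


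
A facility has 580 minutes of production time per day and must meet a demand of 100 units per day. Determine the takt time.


Formula: Takt Time = Available Production Time / Customer Demand
Takt = 580 min/day / 100 units/day
Takt = 5.8 min/unit

5.8 min/unit


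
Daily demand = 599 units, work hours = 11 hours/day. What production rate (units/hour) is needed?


Formula: Production Rate = Daily Demand / Available Hours
Rate = 599 units/day / 11 hours/day
Rate = 54.5 units/hour

54.5 units/hour


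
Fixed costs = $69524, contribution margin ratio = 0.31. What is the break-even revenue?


Formula: BER = Fixed Costs / Contribution Margin Ratio
BER = $69524 / 0.31
BER = $224270.97 (to the nearest cent)

$224270.97


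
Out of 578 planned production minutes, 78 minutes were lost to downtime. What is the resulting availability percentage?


Formula: Availability = (Planned Time - Downtime) / Planned Time * 100
Uptime = 578 - 78 = 500 min
Availability = 500 / 578 * 100 = 86.5%

86.5%


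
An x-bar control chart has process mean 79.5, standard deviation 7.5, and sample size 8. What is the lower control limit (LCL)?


LCL = 79.5 - 3 * 7.5 / sqrt(8)

71.55


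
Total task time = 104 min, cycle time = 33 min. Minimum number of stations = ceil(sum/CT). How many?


Formula: N_min = ceil(Sum of Task Times / Cycle Time)
N_min = ceil(104 min / 33 min) = ceil(3.1515)
N_min = 4 stations

4


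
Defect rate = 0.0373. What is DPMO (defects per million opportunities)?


DPMO = defect_rate * 1000000 = 0.0373 * 1000000

37300


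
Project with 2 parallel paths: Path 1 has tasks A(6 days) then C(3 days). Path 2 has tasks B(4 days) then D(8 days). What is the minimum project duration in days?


Path 1 = 6 + 3 = 9 days
Path 2 = 4 + 8 = 12 days
Duration = max(9, 12) = 12 days

12 days


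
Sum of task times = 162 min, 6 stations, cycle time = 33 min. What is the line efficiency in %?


Formula: Efficiency = Sum of Task Times / (N_stations * CT) * 100
Total station capacity = 6 stations * 33 min = 198 min
Efficiency = 162 / 198 * 100 = 81.8%

81.8%


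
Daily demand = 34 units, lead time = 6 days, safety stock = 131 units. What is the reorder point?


Formula: ROP = (Daily Demand * Lead Time) + Safety Stock
Demand during lead time = 34 * 6 = 204 units
ROP = 204 + 131 = 335 units

335 units


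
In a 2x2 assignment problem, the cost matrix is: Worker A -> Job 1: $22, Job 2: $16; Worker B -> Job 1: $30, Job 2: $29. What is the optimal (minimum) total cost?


Option 1: A->1 + B->2 = $22 + $29 = $51
Option 2: A->2 + B->1 = $16 + $30 = $46
Min cost = min($51, $46) = $46

$46


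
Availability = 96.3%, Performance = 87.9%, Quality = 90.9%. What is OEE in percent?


Formula: OEE = Availability * Performance * Quality / 10000
A * P = 96.3% * 87.9% / 100 = 84.65%
OEE = 84.65% * 90.9% / 100 = 76.9%

76.9%


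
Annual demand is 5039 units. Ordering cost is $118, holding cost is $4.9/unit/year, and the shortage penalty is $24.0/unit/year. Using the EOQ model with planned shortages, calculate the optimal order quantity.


Formula: EOQ* = sqrt(2DS/H) * sqrt((H+P)/P)
Base EOQ = sqrt(2*5039*118/4.9) = 492.64 units
Correction = sqrt((4.9+24.0)/24.0) = 1.09735
EOQ* = 492.64 * 1.09735 = 540.6 units

540.6 units


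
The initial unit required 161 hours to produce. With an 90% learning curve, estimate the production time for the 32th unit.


Formula: T_n = T_1 * (learning_rate)^(log2(n)) where learning_rate = rate/100
Doublings = log2(32) = 5
T_n = 161 * 0.9^5
T_n = 161 * 0.5905 = 95.1 hours

95.1 hours


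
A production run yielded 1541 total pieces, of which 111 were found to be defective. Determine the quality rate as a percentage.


Formula: Quality Rate = Good Pieces / Total Pieces * 100
Good pieces = 1541 - 111 = 1430
QR = 1430 / 1541 * 100 = 92.8%

92.8%


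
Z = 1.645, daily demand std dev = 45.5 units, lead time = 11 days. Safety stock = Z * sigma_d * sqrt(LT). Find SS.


Formula: SS = z * sigma_d * sqrt(LT)
sqrt(LT) = sqrt(11) = 3.3166
SS = 1.645 * 45.5 * 3.3166
SS = 248.2 units

248.2 units


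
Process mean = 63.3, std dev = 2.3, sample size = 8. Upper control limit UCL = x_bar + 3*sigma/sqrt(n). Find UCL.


UCL = 63.3 + 3 * 2.3 / sqrt(8)

65.74


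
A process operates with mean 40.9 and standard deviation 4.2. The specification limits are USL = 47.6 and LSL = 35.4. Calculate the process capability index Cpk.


Cpu = (47.6 - 40.9) / (3 * 4.2) = 0.53
Cpl = (40.9 - 35.4) / (3 * 4.2) = 0.44
Cpk = min(0.53, 0.44) = 0.44

0.44


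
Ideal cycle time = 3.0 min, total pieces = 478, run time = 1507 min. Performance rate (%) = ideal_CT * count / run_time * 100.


Formula: Performance = (Ideal CT * Total Count) / Run Time * 100
Ideal output time = 3.0 * 478 = 1434.0 min
Performance = 1434.0 / 1507 * 100 = 95.2%

95.2%


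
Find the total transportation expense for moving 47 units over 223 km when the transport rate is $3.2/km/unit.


TC = dist * cost * units = 223 * 3.2 * 47 = $33539.20

$33539.20


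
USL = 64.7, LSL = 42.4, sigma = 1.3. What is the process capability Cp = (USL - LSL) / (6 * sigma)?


Cp = (64.7 - 42.4) / (6 * 1.3)

2.86


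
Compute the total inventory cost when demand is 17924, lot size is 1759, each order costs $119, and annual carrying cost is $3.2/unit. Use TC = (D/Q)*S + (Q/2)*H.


TC = 17924/1759 * 119 + 1759/2 * 3.2

$4027.00


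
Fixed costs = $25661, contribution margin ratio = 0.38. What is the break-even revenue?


Formula: BER = Fixed Costs / Contribution Margin Ratio
BER = $25661 / 0.38
BER = $67528.95 (to the nearest cent)

$67528.95


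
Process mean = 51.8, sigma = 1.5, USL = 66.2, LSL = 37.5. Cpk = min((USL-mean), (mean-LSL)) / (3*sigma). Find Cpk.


Cpu = (66.2 - 51.8) / (3 * 1.5) = 3.2
Cpl = (51.8 - 37.5) / (3 * 1.5) = 3.18
Cpk = min(3.2, 3.18) = 3.18

3.18


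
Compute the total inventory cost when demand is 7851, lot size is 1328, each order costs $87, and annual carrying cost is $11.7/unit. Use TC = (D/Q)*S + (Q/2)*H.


TC = 7851/1328 * 87 + 1328/2 * 11.7

$8283.14


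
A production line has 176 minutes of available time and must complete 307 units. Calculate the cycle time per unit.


Formula: CT = Available Time / Number of Units
CT = 176 min / 307 units
CT = 0.57 min/unit

0.57 min/unit
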